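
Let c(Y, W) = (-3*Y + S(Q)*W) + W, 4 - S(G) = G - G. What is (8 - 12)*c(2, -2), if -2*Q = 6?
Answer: 64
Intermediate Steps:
Q = -3 (Q = -1/2*6 = -3)
S(G) = 4 (S(G) = 4 - (G - G) = 4 - 1*0 = 4 + 0 = 4)
c(Y, W) = -3*Y + 5*W (c(Y, W) = (-3*Y + 4*W) + W = -3*Y + 5*W)
(8 - 12)*c(2, -2) = (8 - 12)*(-3*2 + 5*(-2)) = -4*(-6 - 10) = -4*(-16) = 64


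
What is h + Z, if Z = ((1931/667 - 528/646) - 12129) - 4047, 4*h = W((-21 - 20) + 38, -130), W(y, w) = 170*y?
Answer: -7023989437/430882 ≈ -16301.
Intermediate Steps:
h = -255/2 (h = (170*((-21 - 20) + 38))/4 = (170*(-41 + 38))/4 = (170*(-3))/4 = (¼)*(-510) = -255/2 ≈ -127.50)
Z = -3484525991/215441 (Z = ((1931*(1/667) - 528*1/646) - 12129) - 4047 = ((1931/667 - 264/323) - 12129) - 4047 = (447625/215441 - 12129) - 4047 = -2612636264/215441 - 4047 = -3484525991/215441 ≈ -16174.)
h + Z = -255/2 - 3484525991/215441 = -7023989437/430882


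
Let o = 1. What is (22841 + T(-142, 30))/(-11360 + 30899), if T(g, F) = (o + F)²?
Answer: 7934/6513 ≈ 1.2182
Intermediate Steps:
T(g, F) = (1 + F)²
(22841 + T(-142, 30))/(-11360 + 30899) = (22841 + (1 + 30)²)/(-11360 + 30899) = (22841 + 31²)/19539 = (22841 + 961)*(1/19539) = 23802*(1/19539) = 7934/6513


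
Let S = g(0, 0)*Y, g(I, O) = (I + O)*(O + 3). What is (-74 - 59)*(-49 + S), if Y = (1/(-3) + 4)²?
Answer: 6517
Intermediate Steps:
g(I, O) = (3 + O)*(I + O) (g(I, O) = (I + O)*(3 + O) = (3 + O)*(I + O))
Y = 121/9 (Y = (-⅓ + 4)² = (11/3)² = 121/9 ≈ 13.444)
S = 0 (S = (0² + 3*0 + 3*0 + 0*0)*(121/9) = (0 + 0 + 0 + 0)*(121/9) = 0*(121/9) = 0)
(-74 - 59)*(-49 + S) = (-74 - 59)*(-49 + 0) = -133*(-49) = 6517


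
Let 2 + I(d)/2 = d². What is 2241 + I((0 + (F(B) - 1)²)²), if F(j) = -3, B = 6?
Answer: 133309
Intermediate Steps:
I(d) = -4 + 2*d²
2241 + I((0 + (F(B) - 1)²)²) = 2241 + (-4 + 2*((0 + (-3 - 1)²)²)²) = 2241 + (-4 + 2*((0 + (-4)²)²)²) = 2241 + (-4 + 2*((0 + 16)²)²) = 2241 + (-4 + 2*(16²)²) = 2241 + (-4 + 2*256²) = 2241 + (-4 + 2*65536) = 2241 + (-4 + 131072) = 2241 + 131068 = 133309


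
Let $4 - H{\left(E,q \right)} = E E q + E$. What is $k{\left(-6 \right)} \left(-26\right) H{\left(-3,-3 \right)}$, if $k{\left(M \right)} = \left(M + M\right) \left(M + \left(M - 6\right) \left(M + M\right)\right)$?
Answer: $1463904$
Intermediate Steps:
$k{\left(M \right)} = 2 M \left(M + 2 M \left(-6 + M\right)\right)$ ($k{\left(M \right)} = 2 M \left(M + \left(-6 + M\right) 2 M\right) = 2 M \left(M + 2 M \left(-6 + M\right)\right)$)
$H{\left(E,q \right)} = 4 - E - q E^{2}$ ($H{\left(E,q \right)} = 4 - \left(E E q + E\right) = 4 - \left(E^{2} q + E\right) = 4 - \left(q E^{2} + E\right) = 4 - \left(E + q E^{2}\right) = 4 - E - q E^{2}$)
$k{\left(-6 \right)} \left(-26\right) H{\left(-3,-3 \right)} = \left(-6\right)^{2} \left(-22 + 4 \left(-6\right)\right) \left(-26\right) \left(4 - -3 - - 3 \left(-3\right)^{2}\right) = 36 \left(-22 - 24\right) \left(-26\right) \left(4 + 3 - \left(-3\right) 9\right) = 36 \left(-46\right) \left(-26\right) \left(4 + 3 + 27\right) = \left(-1656\right) \left(-26\right) 34 = 43056 \cdot 34 = 1463904$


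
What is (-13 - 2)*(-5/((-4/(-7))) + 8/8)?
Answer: 465/4 ≈ 116.25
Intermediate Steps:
(-13 - 2)*(-5/((-4/(-7))) + 8/8) = -15*(-5/((-4*(-1/7))) + 8*(1/8)) = -15*(-5/4/7 + 1) = -15*(-5*7/4 + 1) = -15*(-35/4 + 1) = -15*(-31/4) = 465/4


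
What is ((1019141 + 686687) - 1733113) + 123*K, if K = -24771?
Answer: -3074118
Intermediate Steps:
((1019141 + 686687) - 1733113) + 123*K = ((1019141 + 686687) - 1733113) + 123*(-24771) = (1705828 - 1733113) - 3046833 = -27285 - 3046833 = -3074118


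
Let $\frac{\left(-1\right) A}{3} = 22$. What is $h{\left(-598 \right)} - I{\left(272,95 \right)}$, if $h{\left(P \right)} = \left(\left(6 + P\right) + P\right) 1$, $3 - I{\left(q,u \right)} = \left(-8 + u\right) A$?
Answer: $-6935$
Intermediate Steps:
$A = -66$ ($A = \left(-3\right) 22 = -66$)
$I{\left(q,u \right)} = -525 + 66 u$ ($I{\left(q,u \right)} = 3 - \left(-8 + u\right) \left(-66\right) = 3 - \left(528 - 66 u\right) = 3 + \left(-528 + 66 u\right) = -525 + 66 u$)
$h{\left(P \right)} = 6 + 2 P$ ($h{\left(P \right)} = \left(6 + 2 P\right) 1 = 6 + 2 P$)
$h{\left(-598 \right)} - I{\left(272,95 \right)} = \left(6 + 2 \left(-598\right)\right) - \left(-525 + 66 \cdot 95\right) = \left(6 - 1196\right) - \left(-525 + 6270\right) = -1190 - 5745 = -6935$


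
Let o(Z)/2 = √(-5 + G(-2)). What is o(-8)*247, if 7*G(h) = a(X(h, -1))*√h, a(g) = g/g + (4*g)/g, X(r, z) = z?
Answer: 494*√(-245 + 35*I*√2)/7 ≈ 111.02 + 1110.2*I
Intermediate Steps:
a(g) = 5 (a(g) = 1 + 4 = 5)
G(h) = 5*√h/7 (G(h) = (5*√h)/7 = 5*√h/7)
o(Z) = 2*√(-5 + 5*I*√2/7) (o(Z) = 2*√(-5 + 5*√(-2)/7) = 2*√(-5 + 5*(I*√2)/7) = 2*√(-5 + 5*I*√2/7))
o(-8)*247 = (2*√(-245 + 35*I*√2)/7)*247 = 494*√(-245 + 35*I*√2)/7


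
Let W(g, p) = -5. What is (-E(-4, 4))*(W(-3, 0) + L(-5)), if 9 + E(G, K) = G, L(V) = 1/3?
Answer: -182/3 ≈ -60.667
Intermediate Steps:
L(V) = ⅓
E(G, K) = -9 + G
(-E(-4, 4))*(W(-3, 0) + L(-5)) = (-(-9 - 4))*(-5 + ⅓) = -1*(-13)*(-14/3) = 13*(-14/3) = -182/3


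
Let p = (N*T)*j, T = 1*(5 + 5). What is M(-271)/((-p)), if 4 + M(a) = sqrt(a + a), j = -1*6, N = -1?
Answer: 1/15 - I*sqrt(542)/60 ≈ 0.066667 - 0.38801*I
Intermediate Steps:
j = -6
M(a) = -4 + sqrt(2)*sqrt(a) (M(a) = -4 + sqrt(a + a) = -4 + sqrt(2*a) = -4 + sqrt(2)*sqrt(a))
T = 10 (T = 1*10 = 10)
p = 60 (p = -1*10*(-6) = -10*(-6) = 60)
M(-271)/((-p)) = (-4 + sqrt(2)*sqrt(-271))/((-1*60)) = (-4 + sqrt(2)*(I*sqrt(271)))/(-60) = (-4 + I*sqrt(542))*(-1/60) = 1/15 - I*sqrt(542)/60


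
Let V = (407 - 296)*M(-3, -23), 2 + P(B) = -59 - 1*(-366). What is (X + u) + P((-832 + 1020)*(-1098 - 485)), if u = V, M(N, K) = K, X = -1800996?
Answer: -1803244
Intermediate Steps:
P(B) = 305 (P(B) = -2 + (-59 - 1*(-366)) = -2 + (-59 + 366) = -2 + 307 = 305)
V = -2553 (V = (407 - 296)*(-23) = 111*(-23) = -2553)
u = -2553
(X + u) + P((-832 + 1020)*(-1098 - 485)) = (-1800996 - 2553) + 305 = -1803549 + 305 = -1803244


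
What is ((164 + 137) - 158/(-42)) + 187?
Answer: 10327/21 ≈ 491.76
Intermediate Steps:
((164 + 137) - 158/(-42)) + 187 = (301 - 158*(-1/42)) + 187 = (301 + 79/21) + 187 = 6400/21 + 187 = 10327/21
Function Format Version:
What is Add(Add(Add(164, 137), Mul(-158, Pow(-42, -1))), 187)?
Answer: Rational(10327, 21) ≈ 491.76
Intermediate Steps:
Add(Add(Add(164, 137), Mul(-158, Pow(-42, -1))), 187) = Add(Add(301, Mul(-158, Rational(-1, 42))), 187) = Add(Add(301, Rational(79, 21)), 187) = Add(Rational(6400, 21), 187) = Rational(10327, 21)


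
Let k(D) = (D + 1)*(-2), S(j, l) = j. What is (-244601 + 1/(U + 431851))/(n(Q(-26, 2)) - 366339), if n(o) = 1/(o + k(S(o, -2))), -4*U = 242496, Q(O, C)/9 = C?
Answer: 1816049908520/2719898930287 ≈ 0.66769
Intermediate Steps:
Q(O, C) = 9*C
U = -60624 (U = -1/4*242496 = -60624)
k(D) = -2 - 2*D (k(D) = (1 + D)*(-2) = -2 - 2*D)
n(o) = 1/(-2 - o) (n(o) = 1/(o + (-2 - 2*o)) = 1/(-2 - o))
(-244601 + 1/(U + 431851))/(n(Q(-26, 2)) - 366339) = (-244601 + 1/(-60624 + 431851))/(1/(-2 - 9*2) - 366339) = (-244601 + 1/371227)/(1/(-2 - 1*18) - 366339) = (-244601 + 1/371227)/(1/(-2 - 18) - 366339) = -90802495426/(371227*(1/(-20) - 366339)) = -90802495426/(371227*(-1/20 - 366339)) = -90802495426/(371227*(-7326781/20)) = -90802495426/371227*(-20/7326781) = 1816049908520/2719898930287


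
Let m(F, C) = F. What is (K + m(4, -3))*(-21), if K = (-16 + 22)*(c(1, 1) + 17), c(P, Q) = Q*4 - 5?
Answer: -2100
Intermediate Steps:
c(P, Q) = -5 + 4*Q (c(P, Q) = 4*Q - 5 = -5 + 4*Q)
K = 96 (K = (-16 + 22)*((-5 + 4*1) + 17) = 6*((-5 + 4) + 17) = 6*(-1 + 17) = 6*16 = 96)
(K + m(4, -3))*(-21) = (96 + 4)*(-21) = 100*(-21) = -2100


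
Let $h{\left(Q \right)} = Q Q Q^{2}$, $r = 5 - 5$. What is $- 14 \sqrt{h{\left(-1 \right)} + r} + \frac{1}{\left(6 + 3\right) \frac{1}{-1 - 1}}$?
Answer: $- \frac{128}{9} \approx -14.222$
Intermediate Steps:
$r = 0$
$h{\left(Q \right)} = Q^{4}$ ($h{\left(Q \right)} = Q Q^{3} = Q^{4}$)
$- 14 \sqrt{h{\left(-1 \right)} + r} + \frac{1}{\left(6 + 3\right) \frac{1}{-1 - 1}} = - 14 \sqrt{\left(-1\right)^{4} + 0} + \frac{1}{\left(6 + 3\right) \frac{1}{-1 - 1}} = - 14 \sqrt{1 + 0} + \frac{1}{9 \frac{1}{-2}} = - 14 \sqrt{1} + \frac{1}{9 \left(- \frac{1}{2}\right)} = \left(-14\right) 1 + \frac{1}{- \frac{9}{2}} = -14 - \frac{2}{9} = - \frac{128}{9}$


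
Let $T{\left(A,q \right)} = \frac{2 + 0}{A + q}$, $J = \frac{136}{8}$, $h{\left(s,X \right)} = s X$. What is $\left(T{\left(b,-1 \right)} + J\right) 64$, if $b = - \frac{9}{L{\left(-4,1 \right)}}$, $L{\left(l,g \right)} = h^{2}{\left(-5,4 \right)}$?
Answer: $\frac{393792}{409} \approx 962.82$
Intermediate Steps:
$h{\left(s,X \right)} = X s$
$J = 17$ ($J = 136 \cdot \frac{1}{8} = 17$)
$L{\left(l,g \right)} = 400$ ($L{\left(l,g \right)} = \left(4 \left(-5\right)\right)^{2} = \left(-20\right)^{2} = 400$)
$b = - \frac{9}{400} \approx -0.0225$
$T{\left(A,q \right)} = \frac{2}{A + q}$
$\left(T{\left(b,-1 \right)} + J\right) 64 = \left(\frac{2}{- \frac{9}{400} - 1} + 17\right) 64 = \left(\frac{2}{- \frac{409}{400}} + 17\right) 64 = \left(2 \left(- \frac{400}{409}\right) + 17\right) 64 = \left(- \frac{800}{409} + 17\right) 64 = \frac{6153}{409} \cdot 64 = \frac{393792}{409}$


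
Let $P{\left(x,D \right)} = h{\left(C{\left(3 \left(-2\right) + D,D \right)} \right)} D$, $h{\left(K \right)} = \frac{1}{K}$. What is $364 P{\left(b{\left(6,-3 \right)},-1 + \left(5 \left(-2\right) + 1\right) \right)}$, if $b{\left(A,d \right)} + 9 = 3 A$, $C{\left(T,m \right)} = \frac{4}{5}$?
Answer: $-4550$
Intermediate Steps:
$C{\left(T,m \right)} = \frac{4}{5}$ ($C{\left(T,m \right)} = 4 \cdot \frac{1}{5} = \frac{4}{5}$)
$b{\left(A,d \right)} = -9 + 3 A$
$P{\left(x,D \right)} = \frac{5 D}{4}$ ($P{\left(x,D \right)} = \frac{D}{\frac{4}{5}} = \frac{5 D}{4}$)
$364 P{\left(b{\left(6,-3 \right)},-1 + \left(5 \left(-2\right) + 1\right) \right)} = 364 \frac{5 \left(-1 + \left(5 \left(-2\right) + 1\right)\right)}{4} = 364 \frac{5 \left(-1 + \left(-10 + 1\right)\right)}{4} = 364 \frac{5 \left(-1 - 9\right)}{4} = 364 \cdot \frac{5}{4} \left(-10\right) = 364 \left(- \frac{25}{2}\right) = -4550$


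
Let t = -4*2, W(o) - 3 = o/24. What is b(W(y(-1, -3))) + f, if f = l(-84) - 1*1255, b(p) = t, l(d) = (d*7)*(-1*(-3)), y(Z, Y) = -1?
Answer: -3027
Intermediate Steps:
l(d) = 21*d (l(d) = (7*d)*3 = 21*d)
W(o) = 3 + o/24
t = -8
b(p) = -8
f = -3019 (f = 21*(-84) - 1*1255 = -1764 - 1255 = -3019)
b(W(y(-1, -3))) + f = -8 - 3019 = -3027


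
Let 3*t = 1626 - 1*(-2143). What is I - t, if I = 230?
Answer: -3079/3 ≈ -1026.3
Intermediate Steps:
t = 3769/3 (t = (1626 - 1*(-2143))/3 = (1626 + 2143)/3 = (1/3)*3769 = 3769/3 ≈ 1256.3)
I - t = 230 - 1*3769/3 = 230 - 3769/3 = -3079/3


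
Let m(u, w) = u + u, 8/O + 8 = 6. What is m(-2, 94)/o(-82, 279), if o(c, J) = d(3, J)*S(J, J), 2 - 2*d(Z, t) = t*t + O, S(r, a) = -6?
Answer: -4/233505 ≈ -1.7130e-5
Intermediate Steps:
O = -4 (O = 8/(-8 + 6) = 8/(-2) = 8*(-½) = -4)
m(u, w) = 2*u
d(Z, t) = 3 - t²/2 (d(Z, t) = 1 - (t*t - 4)/2 = 1 - (t² - 4)/2 = 1 - (-4 + t²)/2 = 1 + (2 - t²/2) = 3 - t²/2)
o(c, J) = -18 + 3*J² (o(c, J) = (3 - J²/2)*(-6) = -18 + 3*J²)
m(-2, 94)/o(-82, 279) = (2*(-2))/(-18 + 3*279²) = -4/(-18 + 3*77841) = -4/(-18 + 233523) = -4/233505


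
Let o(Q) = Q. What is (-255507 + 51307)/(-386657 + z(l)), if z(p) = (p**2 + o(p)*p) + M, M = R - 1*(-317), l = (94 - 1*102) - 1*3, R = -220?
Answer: 102100/193159 ≈ 0.52858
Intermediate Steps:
l = -11 (l = (94 - 102) - 3 = -8 - 3 = -11)
M = 97 (M = -220 - 1*(-317) = -220 + 317 = 97)
z(p) = 97 + 2*p**2 (z(p) = (p**2 + p*p) + 97 = (p**2 + p**2) + 97 = 2*p**2 + 97 = 97 + 2*p**2)
(-255507 + 51307)/(-386657 + z(l)) = (-255507 + 51307)/(-386657 + (97 + 2*(-11)**2)) = -204200/(-386657 + (97 + 2*121)) = -204200/(-386657 + (97 + 242)) = -204200/(-386657 + 339) = -204200/(-386318) = -204200*(-1/386318) = 102100/193159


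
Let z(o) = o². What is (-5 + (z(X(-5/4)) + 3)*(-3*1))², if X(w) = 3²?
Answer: 66049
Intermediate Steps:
X(w) = 9
(-5 + (z(X(-5/4)) + 3)*(-3*1))² = (-5 + (9² + 3)*(-3*1))² = (-5 + (81 + 3)*(-3))² = (-5 + 84*(-3))² = (-5 - 252)² = (-257)² = 66049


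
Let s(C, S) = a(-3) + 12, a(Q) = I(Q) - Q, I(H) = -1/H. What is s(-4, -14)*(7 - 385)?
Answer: -5796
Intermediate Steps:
a(Q) = -Q - 1/Q (a(Q) = -1/Q - Q = -Q - 1/Q)
s(C, S) = 46/3 (s(C, S) = (-1*(-3) - 1/(-3)) + 12 = (3 - 1*(-⅓)) + 12 = (3 + ⅓) + 12 = 10/3 + 12 = 46/3)
s(-4, -14)*(7 - 385) = 46*(7 - 385)/3 = (46/3)*(-378) = -5796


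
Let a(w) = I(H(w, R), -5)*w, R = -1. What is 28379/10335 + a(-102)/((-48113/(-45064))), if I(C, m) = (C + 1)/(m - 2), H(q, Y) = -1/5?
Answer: 3658606561/267748845 ≈ 13.664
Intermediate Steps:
H(q, Y) = -1/5 (H(q, Y) = -1*1/5 = -1/5)
I(C, m) = (1 + C)/(-2 + m)
a(w) = -4*w/35 (a(w) = ((1 - 1/5)/(-2 - 5))*w = ((4/5)/(-7))*w = (-1/7*4/5)*w = -4*w/35)
28379/10335 + a(-102)/((-48113/(-45064))) = 28379/10335 + (-4/35*(-102))/((-48113/(-45064))) = 28379*(1/10335) + 408/(35*((-48113*(-1/45064)))) = 2183/795 + 408/(35*(48113/45064)) = 2183/795 + (408/35)*(45064/48113) = 2183/795 + 18386112/1683955 = 3658606561/267748845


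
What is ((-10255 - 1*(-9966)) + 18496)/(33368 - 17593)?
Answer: 18207/15775 ≈ 1.1542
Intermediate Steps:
((-10255 - 1*(-9966)) + 18496)/(33368 - 17593) = ((-10255 + 9966) + 18496)/15775 = (-289 + 18496)*(1/15775) = 18207*(1/15775) = 18207/15775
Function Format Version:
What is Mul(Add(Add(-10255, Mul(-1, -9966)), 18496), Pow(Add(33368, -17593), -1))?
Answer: Rational(18207, 15775) ≈ 1.1542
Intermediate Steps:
Mul(Add(Add(-10255, Mul(-1, -9966)), 18496), Pow(Add(33368, -17593), -1)) = Mul(Add(Add(-10255, 9966), 18496), Pow(15775, -1)) = Mul(Add(-289, 18496), Rational(1, 15775)) = Mul(18207, Rational(1, 15775)) = Rational(18207, 15775)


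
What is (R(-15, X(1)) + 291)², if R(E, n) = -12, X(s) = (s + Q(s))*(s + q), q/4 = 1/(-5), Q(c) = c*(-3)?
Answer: 77841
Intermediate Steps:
Q(c) = -3*c
q = -⅘ (q = 4/(-5) = 4*(-⅕) = -⅘ ≈ -0.80000)
X(s) = -2*s*(-⅘ + s) (X(s) = (s - 3*s)*(s - ⅘) = (-2*s)*(-⅘ + s) = -2*s*(-⅘ + s))
(R(-15, X(1)) + 291)² = (-12 + 291)² = 279² = 77841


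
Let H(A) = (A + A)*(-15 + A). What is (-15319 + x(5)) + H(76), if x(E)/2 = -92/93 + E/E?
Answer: -562369/93 ≈ -6047.0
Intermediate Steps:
H(A) = 2*A*(-15 + A) (H(A) = (2*A)*(-15 + A) = 2*A*(-15 + A))
x(E) = 2/93 (x(E) = 2*(-92/93 + E/E) = 2*(-92*1/93 + 1) = 2*(-92/93 + 1) = 2*(1/93) = 2/93)
(-15319 + x(5)) + H(76) = (-15319 + 2/93) + 2*76*(-15 + 76) = -1424665/93 + 2*76*61 = -1424665/93 + 9272 = -562369/93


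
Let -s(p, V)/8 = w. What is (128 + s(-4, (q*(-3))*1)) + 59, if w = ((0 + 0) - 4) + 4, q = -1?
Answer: 187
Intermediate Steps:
w = 0 (w = (0 - 4) + 4 = -4 + 4 = 0)
s(p, V) = 0 (s(p, V) = -8*0 = 0)
(128 + s(-4, (q*(-3))*1)) + 59 = (128 + 0) + 59 = 128 + 59 = 187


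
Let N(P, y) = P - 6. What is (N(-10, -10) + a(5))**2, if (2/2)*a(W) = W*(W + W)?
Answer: 1156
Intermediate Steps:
N(P, y) = -6 + P
a(W) = 2*W**2 (a(W) = W*(W + W) = W*(2*W) = 2*W**2)
(N(-10, -10) + a(5))**2 = ((-6 - 10) + 2*5**2)**2 = (-16 + 2*25)**2 = (-16 + 50)**2 = 34**2 = 1156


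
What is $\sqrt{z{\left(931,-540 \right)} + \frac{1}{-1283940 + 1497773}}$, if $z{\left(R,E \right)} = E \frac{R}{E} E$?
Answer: $\frac{i \sqrt{22987561216462027}}{213833} \approx 709.04 i$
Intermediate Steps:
$z{\left(R,E \right)} = E R$ ($z{\left(R,E \right)} = R E = E R$)
$\sqrt{z{\left(931,-540 \right)} + \frac{1}{-1283940 + 1497773}} = \sqrt{\left(-540\right) 931 + \frac{1}{-1283940 + 1497773}} = \sqrt{-502740 + \frac{1}{213833}} = \sqrt{- \frac{107502402419}{213833}} = \frac{i \sqrt{22987561216462027}}{213833}$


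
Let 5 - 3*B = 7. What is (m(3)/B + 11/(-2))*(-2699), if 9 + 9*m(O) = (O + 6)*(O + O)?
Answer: 35087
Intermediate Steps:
B = -⅔ (B = 5/3 - ⅓*7 = 5/3 - 7/3 = -⅔ ≈ -0.66667)
m(O) = -1 + 2*O*(6 + O)/9 (m(O) = -1 + ((O + 6)*(O + O))/9 = -1 + ((6 + O)*(2*O))/9 = -1 + (2*O*(6 + O))/9 = -1 + 2*O*(6 + O)/9)
(m(3)/B + 11/(-2))*(-2699) = ((-1 + (2/9)*3² + (4/3)*3)/(-⅔) + 11/(-2))*(-2699) = ((-1 + (2/9)*9 + 4)*(-3/2) + 11*(-½))*(-2699) = ((-1 + 2 + 4)*(-3/2) - 11/2)*(-2699) = (5*(-3/2) - 11/2)*(-2699) = (-15/2 - 11/2)*(-2699) = -13*(-2699) = 35087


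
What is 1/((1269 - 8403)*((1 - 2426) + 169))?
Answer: 1/16094304 ≈ 6.2134e-8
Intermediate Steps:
1/((1269 - 8403)*((1 - 2426) + 169)) = 1/((-7134)*(-2425 + 169)) = -1/7134/(-2256) = -1/7134*(-1/2256) = 1/16094304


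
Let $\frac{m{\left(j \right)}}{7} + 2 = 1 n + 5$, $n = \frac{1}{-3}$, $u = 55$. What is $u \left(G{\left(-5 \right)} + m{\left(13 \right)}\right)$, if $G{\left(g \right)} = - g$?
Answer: $\frac{3905}{3} \approx 1301.7$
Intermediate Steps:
$n = - \frac{1}{3} \approx -0.33333$
$m{\left(j \right)} = \frac{56}{3}$ ($m{\left(j \right)} = -14 + 7 \left(1 \left(- \frac{1}{3}\right) + 5\right) = -14 + 7 \left(- \frac{1}{3} + 5\right) = -14 + 7 \cdot \frac{14}{3} = -14 + \frac{98}{3} = \frac{56}{3}$)
$u \left(G{\left(-5 \right)} + m{\left(13 \right)}\right) = 55 \left(\left(-1\right) \left(-5\right) + \frac{56}{3}\right) = 55 \left(5 + \frac{56}{3}\right) = 55 \cdot \frac{71}{3} = \frac{3905}{3}$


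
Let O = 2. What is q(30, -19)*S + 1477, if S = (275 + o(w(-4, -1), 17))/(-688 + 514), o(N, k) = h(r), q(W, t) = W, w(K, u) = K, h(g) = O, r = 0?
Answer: 41448/29 ≈ 1429.2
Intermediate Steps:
h(g) = 2
o(N, k) = 2
S = -277/174 (S = (275 + 2)/(-688 + 514) = 277/(-174) = 277*(-1/174) = -277/174 ≈ -1.5920)
q(30, -19)*S + 1477 = 30*(-277/174) + 1477 = -1385/29 + 1477 = 41448/29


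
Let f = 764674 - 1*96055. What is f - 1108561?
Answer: -439942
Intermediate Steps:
f = 668619 (f = 764674 - 96055 = 668619)
f - 1108561 = 668619 - 1108561 = -439942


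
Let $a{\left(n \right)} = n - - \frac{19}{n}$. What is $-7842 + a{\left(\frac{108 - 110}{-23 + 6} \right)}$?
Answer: $- \frac{261133}{34} \approx -7680.4$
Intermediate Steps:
$a{\left(n \right)} = n + \frac{19}{n}$
$-7842 + a{\left(\frac{108 - 110}{-23 + 6} \right)} = -7842 + \left(\frac{108 - 110}{-23 + 6} + \frac{19}{\left(108 - 110\right) \frac{1}{-23 + 6}}\right) = -7842 + \left(- \frac{2}{-17} + \frac{19}{\left(-2\right) \frac{1}{-17}}\right) = -7842 - \left(- \frac{2}{17} - \frac{19}{\left(-2\right) \left(- \frac{1}{17}\right)}\right) = -7842 + \left(\frac{2}{17} + \frac{19}{\frac{2}{17}}\right) = -7842 + \left(\frac{2}{17} + 19 \cdot \frac{17}{2}\right) = -7842 + \left(\frac{2}{17} + \frac{323}{2}\right) = -7842 + \frac{5495}{34} = - \frac{261133}{34}$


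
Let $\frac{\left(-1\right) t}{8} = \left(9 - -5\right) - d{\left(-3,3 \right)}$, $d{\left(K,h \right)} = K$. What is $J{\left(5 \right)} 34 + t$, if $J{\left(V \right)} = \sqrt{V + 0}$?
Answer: $-136 + 34 \sqrt{5} \approx -59.974$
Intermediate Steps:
$J{\left(V \right)} = \sqrt{V}$
$t = -136$ ($t = - 8 \left(\left(9 - -5\right) - -3\right) = - 8 \left(\left(9 + 5\right) + 3\right) = - 8 \left(14 + 3\right) = \left(-8\right) 17 = -136$)
$J{\left(5 \right)} 34 + t = \sqrt{5} \cdot 34 - 136 = 34 \sqrt{5} - 136 = -136 + 34 \sqrt{5}$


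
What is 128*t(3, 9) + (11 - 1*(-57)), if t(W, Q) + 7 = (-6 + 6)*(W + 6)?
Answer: -828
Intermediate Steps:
t(W, Q) = -7 (t(W, Q) = -7 + (-6 + 6)*(W + 6) = -7 + 0*(6 + W) = -7 + 0 = -7)
128*t(3, 9) + (11 - 1*(-57)) = 128*(-7) + (11 - 1*(-57)) = -896 + (11 + 57) = -896 + 68 = -828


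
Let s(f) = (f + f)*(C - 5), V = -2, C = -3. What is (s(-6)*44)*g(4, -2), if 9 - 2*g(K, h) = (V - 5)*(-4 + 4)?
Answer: 19008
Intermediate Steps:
s(f) = -16*f (s(f) = (f + f)*(-3 - 5) = (2*f)*(-8) = -16*f)
g(K, h) = 9/2 (g(K, h) = 9/2 - (-2 - 5)*(-4 + 4)/2 = 9/2 - (-7)*0/2 = 9/2 - 1/2*0 = 9/2 + 0 = 9/2)
(s(-6)*44)*g(4, -2) = (-16*(-6)*44)*(9/2) = (96*44)*(9/2) = 4224*(9/2) = 19008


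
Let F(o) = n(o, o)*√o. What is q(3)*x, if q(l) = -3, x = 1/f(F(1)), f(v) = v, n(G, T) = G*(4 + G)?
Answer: -⅗ ≈ -0.60000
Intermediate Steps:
F(o) = o^(3/2)*(4 + o) (F(o) = (o*(4 + o))*√o = o^(3/2)*(4 + o))
x = ⅕ (x = 1/(1^(3/2)*(4 + 1)) = 1/(1*5) = 1/5 = ⅕ ≈ 0.20000)
q(3)*x = -3*⅕ = -⅗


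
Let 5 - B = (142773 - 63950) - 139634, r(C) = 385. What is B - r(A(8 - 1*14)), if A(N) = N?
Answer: 60431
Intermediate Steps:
B = 60816 (B = 5 - ((142773 - 63950) - 139634) = 5 - (78823 - 139634) = 5 - 1*(-60811) = 5 + 60811 = 60816)
B - r(A(8 - 1*14)) = 60816 - 1*385 = 60816 - 385 = 60431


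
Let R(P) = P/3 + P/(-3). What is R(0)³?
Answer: 0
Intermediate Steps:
R(P) = 0 (R(P) = P*(⅓) + P*(-⅓) = P/3 - P/3 = 0)
R(0)³ = 0³ = 0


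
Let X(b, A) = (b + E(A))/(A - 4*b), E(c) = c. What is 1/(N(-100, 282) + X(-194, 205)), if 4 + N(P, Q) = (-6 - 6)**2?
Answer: 981/137351 ≈ 0.0071423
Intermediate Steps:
N(P, Q) = 140 (N(P, Q) = -4 + (-6 - 6)**2 = -4 + (-12)**2 = -4 + 144 = 140)
X(b, A) = (A + b)/(A - 4*b) (X(b, A) = (b + A)/(A - 4*b) = (A + b)/(A - 4*b))
1/(N(-100, 282) + X(-194, 205)) = 1/(140 + (205 - 194)/(205 - 4*(-194))) = 1/(140 + 11/(205 + 776)) = 1/(140 + 11/981) = 1/(137351/981) = 981/137351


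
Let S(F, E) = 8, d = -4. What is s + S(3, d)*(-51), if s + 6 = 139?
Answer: -275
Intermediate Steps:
s = 133 (s = -6 + 139 = 133)
s + S(3, d)*(-51) = 133 + 8*(-51) = 133 - 408 = -275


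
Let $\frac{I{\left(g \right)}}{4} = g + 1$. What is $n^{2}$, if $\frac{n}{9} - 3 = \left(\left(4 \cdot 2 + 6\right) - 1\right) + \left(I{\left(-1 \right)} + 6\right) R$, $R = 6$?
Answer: $219024$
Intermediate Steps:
$I{\left(g \right)} = 4 + 4 g$ ($I{\left(g \right)} = 4 \left(g + 1\right) = 4 \left(1 + g\right) = 4 + 4 g$)
$n = 468$ ($n = 27 + 9 \left(\left(\left(4 \cdot 2 + 6\right) - 1\right) + \left(\left(4 + 4 \left(-1\right)\right) + 6\right) 6\right) = 27 + 9 \left(\left(\left(8 + 6\right) - 1\right) + \left(\left(4 - 4\right) + 6\right) 6\right) = 27 + 9 \left(\left(14 - 1\right) + \left(0 + 6\right) 6\right) = 27 + 9 \left(13 + 6 \cdot 6\right) = 27 + 9 \left(13 + 36\right) = 27 + 9 \cdot 49 = 27 + 441 = 468$)
$n^{2} = 468^{2} = 219024$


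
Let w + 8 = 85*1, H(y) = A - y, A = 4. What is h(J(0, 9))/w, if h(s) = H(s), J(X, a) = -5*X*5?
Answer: 4/77 ≈ 0.051948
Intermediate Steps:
J(X, a) = -25*X
H(y) = 4 - y
h(s) = 4 - s
w = 77 (w = -8 + 85*1 = -8 + 85 = 77)
h(J(0, 9))/w = (4 - (-25)*0)/77 = (4 - 1*0)*(1/77) = (4 + 0)*(1/77) = 4*(1/77) = 4/77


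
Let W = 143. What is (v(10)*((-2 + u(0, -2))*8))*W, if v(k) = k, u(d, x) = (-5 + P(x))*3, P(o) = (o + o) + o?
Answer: -400400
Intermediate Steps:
P(o) = 3*o (P(o) = 2*o + o = 3*o)
u(d, x) = -15 + 9*x (u(d, x) = (-5 + 3*x)*3 = -15 + 9*x)
(v(10)*((-2 + u(0, -2))*8))*W = (10*((-2 + (-15 + 9*(-2)))*8))*143 = (10*((-2 + (-15 - 18))*8))*143 = (10*((-2 - 33)*8))*143 = (10*(-35*8))*143 = (10*(-280))*143 = -2800*143 = -400400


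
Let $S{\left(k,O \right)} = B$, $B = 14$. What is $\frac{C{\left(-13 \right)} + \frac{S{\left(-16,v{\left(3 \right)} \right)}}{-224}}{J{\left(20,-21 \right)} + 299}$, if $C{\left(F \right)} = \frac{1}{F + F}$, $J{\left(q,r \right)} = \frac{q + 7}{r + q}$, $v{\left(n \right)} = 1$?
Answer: $- \frac{21}{56576} \approx -0.00037118$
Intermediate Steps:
$J{\left(q,r \right)} = \frac{7 + q}{q + r}$
$S{\left(k,O \right)} = 14$
$C{\left(F \right)} = \frac{1}{2 F}$
$\frac{C{\left(-13 \right)} + \frac{S{\left(-16,v{\left(3 \right)} \right)}}{-224}}{J{\left(20,-21 \right)} + 299} = \frac{\frac{1}{2 \left(-13\right)} + \frac{14}{-224}}{\frac{7 + 20}{20 - 21} + 299} = \frac{\frac{1}{2} \left(- \frac{1}{13}\right) + 14 \left(- \frac{1}{224}\right)}{\frac{1}{-1} \cdot 27 + 299} = \frac{- \frac{1}{26} - \frac{1}{16}}{\left(-1\right) 27 + 299} = - \frac{21}{208 \left(-27 + 299\right)} = - \frac{21}{208 \cdot 272} = \left(- \frac{21}{208}\right) \frac{1}{272} = - \frac{21}{56576}$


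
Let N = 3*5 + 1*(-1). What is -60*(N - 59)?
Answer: 2700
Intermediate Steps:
N = 14 (N = 15 - 1 = 14)
-60*(N - 59) = -60*(14 - 59) = -60*(-45) = 2700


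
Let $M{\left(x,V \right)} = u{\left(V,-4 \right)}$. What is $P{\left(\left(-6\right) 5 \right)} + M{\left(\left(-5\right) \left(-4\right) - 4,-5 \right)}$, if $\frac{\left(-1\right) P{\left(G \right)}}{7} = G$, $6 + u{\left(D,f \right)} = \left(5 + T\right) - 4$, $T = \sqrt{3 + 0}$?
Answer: $205 + \sqrt{3} \approx 206.73$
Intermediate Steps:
$T = \sqrt{3} \approx 1.732$
$u{\left(D,f \right)} = -5 + \sqrt{3}$ ($u{\left(D,f \right)} = -6 - \left(-1 - \sqrt{3}\right) = -6 + \left(1 + \sqrt{3}\right) = -5 + \sqrt{3}$)
$P{\left(G \right)} = - 7 G$
$M{\left(x,V \right)} = -5 + \sqrt{3}$
$P{\left(\left(-6\right) 5 \right)} + M{\left(\left(-5\right) \left(-4\right) - 4,-5 \right)} = - 7 \left(\left(-6\right) 5\right) - \left(5 - \sqrt{3}\right) = \left(-7\right) \left(-30\right) - \left(5 - \sqrt{3}\right) = 210 - \left(5 - \sqrt{3}\right) = 205 + \sqrt{3}$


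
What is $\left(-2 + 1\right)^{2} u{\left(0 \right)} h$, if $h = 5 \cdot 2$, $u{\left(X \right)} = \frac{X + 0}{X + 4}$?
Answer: $0$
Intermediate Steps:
$u{\left(X \right)} = \frac{X}{4 + X}$
$h = 10$
$\left(-2 + 1\right)^{2} u{\left(0 \right)} h = \left(-2 + 1\right)^{2} \frac{0}{4 + 0} \cdot 10 = \left(-1\right)^{2} \cdot \frac{0}{4} \cdot 10 = 1 \cdot 0 \cdot \frac{1}{4} \cdot 10 = 1 \cdot 0 \cdot 10 = 0 \cdot 10 = 0$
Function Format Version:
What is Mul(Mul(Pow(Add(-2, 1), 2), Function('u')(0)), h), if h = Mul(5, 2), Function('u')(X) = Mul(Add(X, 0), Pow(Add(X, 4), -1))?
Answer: 0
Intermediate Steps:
Function('u')(X) = Mul(X, Pow(Add(4, X), -1))
h = 10
Mul(Mul(Pow(Add(-2, 1), 2), Function('u')(0)), h) = Mul(Mul(Pow(Add(-2, 1), 2), Mul(0, Pow(Add(4, 0), -1))), 10) = Mul(Mul(Pow(-1, 2), Mul(0, Pow(4, -1))), 10) = Mul(Mul(1, Mul(0, Rational(1, 4))), 10) = Mul(Mul(1, 0), 10) = Mul(0, 10) = 0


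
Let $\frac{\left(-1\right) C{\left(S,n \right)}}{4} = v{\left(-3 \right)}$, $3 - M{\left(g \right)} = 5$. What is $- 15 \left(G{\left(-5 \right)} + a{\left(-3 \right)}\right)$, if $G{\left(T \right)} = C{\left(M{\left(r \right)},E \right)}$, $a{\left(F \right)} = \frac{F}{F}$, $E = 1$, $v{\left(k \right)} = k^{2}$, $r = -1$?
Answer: $525$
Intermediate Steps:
$M{\left(g \right)} = -2$ ($M{\left(g \right)} = 3 - 5 = -2$)
$a{\left(F \right)} = 1$
$C{\left(S,n \right)} = -36$ ($C{\left(S,n \right)} = - 4 \left(-3\right)^{2} = \left(-4\right) 9 = -36$)
$G{\left(T \right)} = -36$
$- 15 \left(G{\left(-5 \right)} + a{\left(-3 \right)}\right) = - 15 \left(-36 + 1\right) = \left(-15\right) \left(-35\right) = 525$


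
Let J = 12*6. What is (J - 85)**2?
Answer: 169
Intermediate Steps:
J = 72
(J - 85)**2 = (72 - 85)**2 = (-13)**2 = 169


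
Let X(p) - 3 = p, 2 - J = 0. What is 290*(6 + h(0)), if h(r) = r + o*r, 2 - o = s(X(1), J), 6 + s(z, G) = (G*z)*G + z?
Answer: 1740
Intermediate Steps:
J = 2 (J = 2 - 1*0 = 2 + 0 = 2)
X(p) = 3 + p
s(z, G) = -6 + z + z*G² (s(z, G) = -6 + ((G*z)*G + z) = -6 + (z*G² + z) = -6 + (z + z*G²) = -6 + z + z*G²)
o = -12 (o = 2 - (-6 + (3 + 1) + (3 + 1)*2²) = 2 - (-6 + 4 + 4*4) = 2 - (-6 + 4 + 16) = 2 - 1*14 = 2 - 14 = -12)
h(r) = -11*r (h(r) = r - 12*r = -11*r)
290*(6 + h(0)) = 290*(6 - 11*0) = 290*(6 + 0) = 290*6 = 1740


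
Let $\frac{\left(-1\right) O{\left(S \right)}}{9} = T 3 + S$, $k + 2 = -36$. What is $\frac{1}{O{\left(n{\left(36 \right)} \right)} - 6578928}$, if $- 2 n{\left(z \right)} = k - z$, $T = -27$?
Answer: $- \frac{1}{6578532} \approx -1.5201 \cdot 10^{-7}$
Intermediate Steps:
$k = -38$ ($k = -2 - 36 = -38$)
$n{\left(z \right)} = 19 + \frac{z}{2}$ ($n{\left(z \right)} = - \frac{-38 - z}{2} = 19 + \frac{z}{2}$)
$O{\left(S \right)} = 729 - 9 S$ ($O{\left(S \right)} = - 9 \left(\left(-27\right) 3 + S\right) = - 9 \left(-81 + S\right) = 729 - 9 S$)
$\frac{1}{O{\left(n{\left(36 \right)} \right)} - 6578928} = \frac{1}{\left(729 - 9 \left(19 + \frac{1}{2} \cdot 36\right)\right) - 6578928} = \frac{1}{\left(729 - 9 \left(19 + 18\right)\right) - 6578928} = \frac{1}{\left(729 - 333\right) - 6578928} = \frac{1}{396 - 6578928} = \frac{1}{-6578532} = - \frac{1}{6578532}$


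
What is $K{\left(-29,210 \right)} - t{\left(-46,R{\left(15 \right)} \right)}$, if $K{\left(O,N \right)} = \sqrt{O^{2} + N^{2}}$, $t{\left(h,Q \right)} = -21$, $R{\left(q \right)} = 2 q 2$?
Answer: $21 + \sqrt{44941} \approx 232.99$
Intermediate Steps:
$R{\left(q \right)} = 4 q$
$K{\left(O,N \right)} = \sqrt{N^{2} + O^{2}}$
$K{\left(-29,210 \right)} - t{\left(-46,R{\left(15 \right)} \right)} = \sqrt{210^{2} + \left(-29\right)^{2}} - -21 = \sqrt{44100 + 841} + 21 = \sqrt{44941} + 21 = 21 + \sqrt{44941}$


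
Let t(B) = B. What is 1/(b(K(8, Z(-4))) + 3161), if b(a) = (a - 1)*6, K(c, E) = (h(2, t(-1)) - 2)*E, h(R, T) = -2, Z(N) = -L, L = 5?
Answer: 1/3275 ≈ 0.00030534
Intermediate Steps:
Z(N) = -5 (Z(N) = -1*5 = -5)
K(c, E) = -4*E (K(c, E) = (-2 - 2)*E = -4*E)
b(a) = -6 + 6*a (b(a) = (-1 + a)*6 = -6 + 6*a)
1/(b(K(8, Z(-4))) + 3161) = 1/((-6 + 6*(-4*(-5))) + 3161) = 1/((-6 + 6*20) + 3161) = 1/((-6 + 120) + 3161) = 1/(114 + 3161) = 1/3275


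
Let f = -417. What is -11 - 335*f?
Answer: 139684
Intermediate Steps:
-11 - 335*f = -11 - 335*(-417) = -11 + 139695 = 139684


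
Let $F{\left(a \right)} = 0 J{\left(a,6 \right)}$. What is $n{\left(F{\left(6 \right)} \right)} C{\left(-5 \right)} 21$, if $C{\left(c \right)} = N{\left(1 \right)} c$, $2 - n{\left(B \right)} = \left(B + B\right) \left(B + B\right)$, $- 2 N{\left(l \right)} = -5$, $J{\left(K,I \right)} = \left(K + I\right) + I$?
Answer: $-525$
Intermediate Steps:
$J{\left(K,I \right)} = K + 2 I$ ($J{\left(K,I \right)} = \left(I + K\right) + I = K + 2 I$)
$F{\left(a \right)} = 0$ ($F{\left(a \right)} = 0 \left(a + 2 \cdot 6\right) = 0 \left(a + 12\right) = 0 \left(12 + a\right) = 0$)
$N{\left(l \right)} = \frac{5}{2}$ ($N{\left(l \right)} = \left(- \frac{1}{2}\right) \left(-5\right) = \frac{5}{2}$)
$n{\left(B \right)} = 2 - 4 B^{2}$ ($n{\left(B \right)} = 2 - \left(B + B\right) \left(B + B\right) = 2 - 2 B 2 B = 2 - 4 B^{2}$)
$C{\left(c \right)} = \frac{5 c}{2}$
$n{\left(F{\left(6 \right)} \right)} C{\left(-5 \right)} 21 = \left(2 - 4 \cdot 0^{2}\right) \frac{5}{2} \left(-5\right) 21 = \left(2 - 0\right) \left(- \frac{25}{2}\right) 21 = \left(2 + 0\right) \left(- \frac{25}{2}\right) 21 = 2 \left(- \frac{25}{2}\right) 21 = \left(-25\right) 21 = -525$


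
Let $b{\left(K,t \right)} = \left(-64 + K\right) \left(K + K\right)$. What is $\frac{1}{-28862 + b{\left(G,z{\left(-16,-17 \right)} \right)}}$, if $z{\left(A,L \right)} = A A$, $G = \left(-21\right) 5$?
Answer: $\frac{1}{6628} \approx 0.00015088$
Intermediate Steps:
$G = -105$
$z{\left(A,L \right)} = A^{2}$
$b{\left(K,t \right)} = 2 K \left(-64 + K\right)$ ($b{\left(K,t \right)} = \left(-64 + K\right) 2 K = 2 K \left(-64 + K\right)$)
$\frac{1}{-28862 + b{\left(G,z{\left(-16,-17 \right)} \right)}} = \frac{1}{-28862 + 2 \left(-105\right) \left(-64 - 105\right)} = \frac{1}{-28862 + 2 \left(-105\right) \left(-169\right)} = \frac{1}{-28862 + 35490} = \frac{1}{6628}$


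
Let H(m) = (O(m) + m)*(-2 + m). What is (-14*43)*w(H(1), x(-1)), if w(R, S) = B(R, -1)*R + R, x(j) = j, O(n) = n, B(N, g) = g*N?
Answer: 3612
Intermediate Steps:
B(N, g) = N*g
H(m) = 2*m*(-2 + m) (H(m) = (m + m)*(-2 + m) = (2*m)*(-2 + m) = 2*m*(-2 + m))
w(R, S) = R - R² (w(R, S) = (R*(-1))*R + R = (-R)*R + R = -R² + R = R - R²)
(-14*43)*w(H(1), x(-1)) = (-14*43)*((2*1*(-2 + 1))*(1 - 2*(-2 + 1))) = -602*2*1*(-1)*(1 - 2*(-1)) = -(-1204)*(1 - 1*(-2)) = -(-1204)*(1 + 2) = -(-1204)*3 = -602*(-6) = 3612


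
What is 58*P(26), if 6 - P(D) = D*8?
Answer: -11716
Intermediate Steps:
P(D) = 6 - 8*D (P(D) = 6 - D*8 = 6 - 8*D)
58*P(26) = 58*(6 - 8*26) = 58*(6 - 208) = 58*(-202) = -11716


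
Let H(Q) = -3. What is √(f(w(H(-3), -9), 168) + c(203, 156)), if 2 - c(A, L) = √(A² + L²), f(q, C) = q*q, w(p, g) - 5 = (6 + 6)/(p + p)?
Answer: √(11 - √65545) ≈ 15.653*I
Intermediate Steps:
w(p, g) = 5 + 6/p (w(p, g) = 5 + (6 + 6)/(p + p) = 5 + 12/((2*p)) = 5 + 12*(1/(2*p)) = 5 + 6/p)
f(q, C) = q²
c(A, L) = 2 - √(A² + L²)
√(f(w(H(-3), -9), 168) + c(203, 156)) = √((5 + 6/(-3))² + (2 - √(203² + 156²))) = √((5 + 6*(-⅓))² + (2 - √(41209 + 24336))) = √((5 - 2)² + (2 - √65545)) = √(3² + (2 - √65545)) = √(9 + (2 - √65545)) = √(11 - √65545)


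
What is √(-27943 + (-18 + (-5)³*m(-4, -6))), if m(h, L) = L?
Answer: I*√27211 ≈ 164.96*I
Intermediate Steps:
√(-27943 + (-18 + (-5)³*m(-4, -6))) = √(-27943 + (-18 + (-5)³*(-6))) = √(-27943 + (-18 - 125*(-6))) = √(-27943 + (-18 + 750)) = √(-27943 + 732) = √(-27211) = I*√27211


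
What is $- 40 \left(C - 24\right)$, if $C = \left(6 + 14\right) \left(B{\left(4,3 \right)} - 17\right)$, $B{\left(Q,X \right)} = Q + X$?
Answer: $8960$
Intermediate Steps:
$C = -200$ ($C = \left(6 + 14\right) \left(\left(4 + 3\right) - 17\right) = 20 \left(7 - 17\right) = 20 \left(-10\right) = -200$)
$- 40 \left(C - 24\right) = - 40 \left(-200 - 24\right) = \left(-40\right) \left(-224\right) = 8960$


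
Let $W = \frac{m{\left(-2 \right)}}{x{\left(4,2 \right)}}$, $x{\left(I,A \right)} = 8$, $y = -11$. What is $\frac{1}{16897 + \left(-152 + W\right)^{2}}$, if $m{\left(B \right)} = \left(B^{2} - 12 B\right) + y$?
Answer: $\frac{64}{2519009} \approx 2.5407 \cdot 10^{-5}$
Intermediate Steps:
$m{\left(B \right)} = -11 + B^{2} - 12 B$ ($m{\left(B \right)} = \left(B^{2} - 12 B\right) - 11 = -11 + B^{2} - 12 B$)
$W = \frac{17}{8}$ ($W = \frac{-11 + \left(-2\right)^{2} - -24}{8} = \left(-11 + 4 + 24\right) \frac{1}{8} = 17 \cdot \frac{1}{8} = \frac{17}{8} \approx 2.125$)
$\frac{1}{16897 + \left(-152 + W\right)^{2}} = \frac{1}{16897 + \left(-152 + \frac{17}{8}\right)^{2}} = \frac{1}{16897 + \left(- \frac{1199}{8}\right)^{2}} = \frac{1}{16897 + \frac{1437601}{64}} = \frac{1}{\frac{2519009}{64}} = \frac{64}{2519009}$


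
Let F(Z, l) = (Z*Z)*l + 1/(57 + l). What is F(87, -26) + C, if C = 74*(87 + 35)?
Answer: -5820745/31 ≈ -1.8777e+5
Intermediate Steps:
F(Z, l) = 1/(57 + l) + l*Z**2 (F(Z, l) = Z**2*l + 1/(57 + l) = l*Z**2 + 1/(57 + l) = 1/(57 + l) + l*Z**2)
C = 9028 (C = 74*122 = 9028)
F(87, -26) + C = (1 + 87**2*(-26)**2 + 57*(-26)*87**2)/(57 - 26) + 9028 = (1 + 7569*676 + 57*(-26)*7569)/31 + 9028 = (1 + 5116644 - 11217258)/31 + 9028 = (1/31)*(-6100613) + 9028 = -6100613/31 + 9028 = -5820745/31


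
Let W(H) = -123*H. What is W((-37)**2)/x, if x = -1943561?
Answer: 168387/1943561 ≈ 0.086638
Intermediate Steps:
W((-37)**2)/x = -123*(-37)**2/(-1943561) = -123*1369*(-1/1943561) = -168387*(-1/1943561) = 168387/1943561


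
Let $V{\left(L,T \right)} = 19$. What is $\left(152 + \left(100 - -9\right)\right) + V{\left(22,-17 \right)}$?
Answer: $280$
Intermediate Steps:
$\left(152 + \left(100 - -9\right)\right) + V{\left(22,-17 \right)} = \left(152 + \left(100 - -9\right)\right) + 19 = \left(152 + \left(100 + 9\right)\right) + 19 = \left(152 + 109\right) + 19 = 261 + 19 = 280$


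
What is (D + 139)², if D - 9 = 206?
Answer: 125316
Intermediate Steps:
D = 215 (D = 9 + 206 = 215)
(D + 139)² = (215 + 139)² = 354² = 125316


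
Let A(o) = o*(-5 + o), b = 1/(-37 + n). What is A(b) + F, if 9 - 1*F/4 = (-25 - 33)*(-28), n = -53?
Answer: -52325549/8100 ≈ -6459.9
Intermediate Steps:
b = -1/90 (b = 1/(-37 - 53) = 1/(-90) = -1/90 ≈ -0.011111)
F = -6460 (F = 36 - 4*(-25 - 33)*(-28) = 36 - (-232)*(-28) = 36 - 4*1624 = 36 - 6496 = -6460)
A(b) + F = -(-5 - 1/90)/90 - 6460 = -1/90*(-451/90) - 6460 = 451/8100 - 6460 = -52325549/8100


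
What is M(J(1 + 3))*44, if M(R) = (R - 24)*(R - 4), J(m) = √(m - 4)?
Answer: 4224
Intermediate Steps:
J(m) = √(-4 + m)
M(R) = (-24 + R)*(-4 + R)
M(J(1 + 3))*44 = (96 + (√(-4 + (1 + 3)))² - 28*√(-4 + (1 + 3)))*44 = (96 + (√(-4 + 4))² - 28*√(-4 + 4))*44 = (96 + (√0)² - 28*√0)*44 = (96 + 0² - 28*0)*44 = (96 + 0 + 0)*44 = 96*44 = 4224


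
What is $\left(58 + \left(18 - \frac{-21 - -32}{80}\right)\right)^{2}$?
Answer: $\frac{36832761}{6400} \approx 5755.1$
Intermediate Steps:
$\left(58 + \left(18 - \frac{-21 - -32}{80}\right)\right)^{2} = \left(58 + \left(18 - \left(-21 + 32\right) \frac{1}{80}\right)\right)^{2} = \left(58 + \left(18 - 11 \cdot \frac{1}{80}\right)\right)^{2} = \left(58 + \left(18 - \frac{11}{80}\right)\right)^{2} = \left(58 + \frac{1429}{80}\right)^{2} = \left(\frac{6069}{80}\right)^{2} = \frac{36832761}{6400}$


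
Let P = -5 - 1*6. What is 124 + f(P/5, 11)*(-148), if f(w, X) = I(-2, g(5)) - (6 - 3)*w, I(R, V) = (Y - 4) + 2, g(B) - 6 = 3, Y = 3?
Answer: -5004/5 ≈ -1000.8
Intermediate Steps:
g(B) = 9 (g(B) = 6 + 3 = 9)
I(R, V) = 1 (I(R, V) = (3 - 4) + 2 = -1 + 2 = 1)
P = -11 (P = -5 - 6 = -11)
f(w, X) = 1 - 3*w (f(w, X) = 1 - (6 - 3)*w = 1 - 3*w)
124 + f(P/5, 11)*(-148) = 124 + (1 - (-33)/5)*(-148) = 124 + (1 - 3*(-11/5))*(-148) = 124 + (1 + 33/5)*(-148) = 124 + (38/5)*(-148) = 124 - 5624/5 = -5004/5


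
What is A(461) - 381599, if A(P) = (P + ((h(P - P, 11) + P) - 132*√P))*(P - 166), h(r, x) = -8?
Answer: -111969 - 38940*√461 ≈ -9.4805e+5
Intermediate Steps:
A(P) = (-166 + P)*(-8 - 132*√P + 2*P) (A(P) = (P + ((-8 + P) - 132*√P))*(P - 166) = (P + (-8 + P - 132*√P))*(-166 + P) = (-8 - 132*√P + 2*P)*(-166 + P) = (-166 + P)*(-8 - 132*√P + 2*P))
A(461) - 381599 = (1328 - 340*461 - 60852*√461 + 2*461² + 21912*√461) - 381599 = (1328 - 156740 - 60852*√461 + 2*212521 + 21912*√461) - 381599 = (1328 - 156740 - 60852*√461 + 425042 + 21912*√461) - 381599 = (269630 - 38940*√461) - 381599 = -111969 - 38940*√461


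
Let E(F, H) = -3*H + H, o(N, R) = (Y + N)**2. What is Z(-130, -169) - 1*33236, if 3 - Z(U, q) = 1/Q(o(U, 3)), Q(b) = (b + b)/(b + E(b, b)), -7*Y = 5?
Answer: -66465/2 ≈ -33233.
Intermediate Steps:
Y = -5/7 (Y = -1/7*5 = -5/7 ≈ -0.71429)
o(N, R) = (-5/7 + N)**2
E(F, H) = -2*H
Q(b) = -2 (Q(b) = (b + b)/(b - 2*b) = (2*b)/((-b)) = (2*b)*(-1/b) = -2)
Z(U, q) = 7/2 (Z(U, q) = 3 - 1/(-2) = 3 - 1*(-1/2) = 3 + 1/2 = 7/2)
Z(-130, -169) - 1*33236 = 7/2 - 1*33236 = 7/2 - 33236 = -66465/2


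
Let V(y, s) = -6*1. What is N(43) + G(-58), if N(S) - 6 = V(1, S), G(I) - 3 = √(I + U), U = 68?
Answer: 3 + √10 ≈ 6.1623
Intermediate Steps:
V(y, s) = -6
G(I) = 3 + √(68 + I) (G(I) = 3 + √(I + 68) = 3 + √(68 + I))
N(S) = 0 (N(S) = 6 - 6 = 0)
N(43) + G(-58) = 0 + (3 + √(68 - 58)) = 0 + (3 + √10) = 3 + √10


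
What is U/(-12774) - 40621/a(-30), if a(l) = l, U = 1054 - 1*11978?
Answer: 86536729/63870 ≈ 1354.9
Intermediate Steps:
U = -10924 (U = 1054 - 11978 = -10924)
U/(-12774) - 40621/a(-30) = -10924/(-12774) - 40621/(-30) = -10924*(-1/12774) - 40621*(-1/30) = 5462/6387 + 40621/30 = 86536729/63870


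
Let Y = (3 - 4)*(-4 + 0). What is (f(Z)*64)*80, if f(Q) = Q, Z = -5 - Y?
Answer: -46080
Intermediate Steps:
Y = 4 (Y = -1*(-4) = 4)
Z = -9 (Z = -5 - 1*4 = -5 - 4 = -9)
(f(Z)*64)*80 = -9*64*80 = -576*80 = -46080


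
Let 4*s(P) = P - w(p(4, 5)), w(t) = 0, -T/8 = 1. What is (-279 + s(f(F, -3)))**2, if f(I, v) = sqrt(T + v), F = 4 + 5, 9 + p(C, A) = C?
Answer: (1116 - I*sqrt(11))**2/16 ≈ 77840.0 - 462.67*I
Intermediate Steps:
T = -8 (T = -8*1 = -8)
p(C, A) = -9 + C
F = 9
f(I, v) = sqrt(-8 + v)
s(P) = P/4 (s(P) = (P - 1*0)/4 = (P + 0)/4 = P/4)
(-279 + s(f(F, -3)))**2 = (-279 + sqrt(-8 - 3)/4)**2 = (-279 + sqrt(-11)/4)**2 = (-279 + (I*sqrt(11))/4)**2 = (-279 + I*sqrt(11)/4)**2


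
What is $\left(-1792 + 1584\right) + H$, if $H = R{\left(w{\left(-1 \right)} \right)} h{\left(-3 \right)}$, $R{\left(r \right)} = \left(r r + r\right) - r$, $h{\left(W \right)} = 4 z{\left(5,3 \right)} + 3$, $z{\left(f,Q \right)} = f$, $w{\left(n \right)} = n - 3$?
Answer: $160$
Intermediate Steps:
$w{\left(n \right)} = -3 + n$
$h{\left(W \right)} = 23$ ($h{\left(W \right)} = 4 \cdot 5 + 3 = 20 + 3 = 23$)
$R{\left(r \right)} = r^{2}$ ($R{\left(r \right)} = \left(r^{2} + r\right) - r = \left(r + r^{2}\right) - r = r^{2}$)
$H = 368$ ($H = \left(-3 - 1\right)^{2} \cdot 23 = \left(-4\right)^{2} \cdot 23 = 16 \cdot 23 = 368$)
$\left(-1792 + 1584\right) + H = \left(-1792 + 1584\right) + 368 = -208 + 368 = 160$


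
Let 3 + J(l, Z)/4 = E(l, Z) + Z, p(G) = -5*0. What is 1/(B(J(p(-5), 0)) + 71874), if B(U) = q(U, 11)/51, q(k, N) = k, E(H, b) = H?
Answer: 17/1221854 ≈ 1.3913e-5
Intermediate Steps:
p(G) = 0
J(l, Z) = -12 + 4*Z + 4*l (J(l, Z) = -12 + 4*(l + Z) = -12 + 4*(Z + l) = -12 + (4*Z + 4*l) = -12 + 4*Z + 4*l)
B(U) = U/51
1/(B(J(p(-5), 0)) + 71874) = 1/((-12 + 4*0 + 4*0)/51 + 71874) = 1/((-12 + 0 + 0)/51 + 71874) = 1/((1/51)*(-12) + 71874) = 1/(-4/17 + 71874) = 1/(1221854/17) = 17/1221854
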